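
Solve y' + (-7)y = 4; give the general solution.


P(x) = -7 ⇒ μ = e^(-7x).
(μ y)' = 4e^(-7x) ⇒ μ y = -(4/7)e^(-7x) + C.
Divide by μ: y = -4/7 + Ce^(7x).


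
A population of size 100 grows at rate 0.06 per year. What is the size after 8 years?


The ODE dP/dt = 0.06P has solution P(t) = P(0)e^(0.06t).
Substitute P(0) = 100 and t = 8: P(8) = 100 e^(0.48) ≈ 162.


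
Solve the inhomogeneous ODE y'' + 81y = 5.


Homogeneous part: r² + 81 = 0 ⇒ r = ±9i, so y_h = C₁cos(9x) + C₂sin(9x).
Try constant y_p = A; plug in: 81A = 5 ⇒ A = 5/81.
General solution: y = C₁cos(9x) + C₂sin(9x) + 5/81.


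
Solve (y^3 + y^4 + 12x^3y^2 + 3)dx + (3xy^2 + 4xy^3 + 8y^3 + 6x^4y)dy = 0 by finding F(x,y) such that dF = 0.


Check exactness: ∂M/∂y = 3y^2 + 4y^3 + 24x^3y and ∂N/∂x = 3y^2 + 4y^3 + 24x^3y; equal, so the equation is exact.
Integrate M with respect to x (treating y as constant): ∫M dx = xy^3 + xy^4 + 3x^4y^2 + 3x + h(y).
Differentiate w.r.t. y and set equal to N: the x-dependent terms already match, leaving h'(y) = 8y^3. Integrate: h(y) = 2y^4.
So F(x,y) = xy^3 + xy^4 + 2y^4 + 3x^4y^2 + 3x.
General solution: xy^3 + xy^4 + 2y^4 + 3x^4y^2 + 3x = C.


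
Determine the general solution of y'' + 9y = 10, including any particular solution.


Homogeneous part: r² + 9 = 0 ⇒ r = ±3i, so y_h = C₁cos(3x) + C₂sin(3x).
Try constant y_p = A; plug in: 9A = 10 ⇒ A = 10/9.
General solution: y = C₁cos(3x) + C₂sin(3x) + 10/9.


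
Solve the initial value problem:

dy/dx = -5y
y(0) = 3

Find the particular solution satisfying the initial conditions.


General solution of y' = -5y is y = Ce^(-5x).
Apply y(0) = 3: C = 3.
Particular solution: y = 3e^(-5x).


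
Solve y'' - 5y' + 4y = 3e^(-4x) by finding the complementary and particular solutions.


Characteristic roots of r² - 5r + 4 = 0 are 1, 4.
y_h = C₁e^(x) + C₂e^(4x).
Forcing exponent -4 is not a characteristic root; try y_p = Ae^(-4x).
Substitute: A·(16 + (-5)·-4 + (4)) = A·40 = 3, so A = 3/40.
General solution: y = C₁e^(x) + C₂e^(4x) + (3/40)e^(-4x).


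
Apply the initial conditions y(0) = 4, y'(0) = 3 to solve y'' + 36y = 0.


Characteristic roots of r² + 36 = 0 are ±6i, so y = C₁cos(6x) + C₂sin(6x).
Apply y(0) = 4: C₁ = 4. Differentiate and apply y'(0) = 3: 6·C₂ = 3, so C₂ = 1/2.
Particular solution: y = 4cos(6x) + (1/2)sin(6x).


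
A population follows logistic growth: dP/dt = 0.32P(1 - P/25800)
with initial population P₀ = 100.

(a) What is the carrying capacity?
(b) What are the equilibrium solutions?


Logistic ODE dP/dt = 0.32P(1 - P/25800) has equilibria where dP/dt = 0, i.e. P = 0 or P = 25800.
The coefficient (1 - P/K) = 0 when P = K, identifying K = 25800 as the carrying capacity.
(a) K = 25800; (b) equilibria P = 0 and P = 25800.


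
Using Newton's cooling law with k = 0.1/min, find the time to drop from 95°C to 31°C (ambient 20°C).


From T(t) = T_a + (T₀ - T_a)e^(-kt), set T(t) = 31:
(31 - 20) / (95 - 20) = e^(-0.1t), so t = -ln(0.147)/0.1 ≈ 19.2 minutes.


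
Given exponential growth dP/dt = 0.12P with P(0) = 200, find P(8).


The ODE dP/dt = 0.12P has solution P(t) = P(0)e^(0.12t).
Substitute P(0) = 200 and t = 8: P(8) = 200 e^(0.96) ≈ 522.


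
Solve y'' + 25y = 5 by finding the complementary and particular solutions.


Homogeneous part: r² + 25 = 0 ⇒ r = ±5i, so y_h = C₁cos(5x) + C₂sin(5x).
Try constant y_p = A; plug in: 25A = 5 ⇒ A = 1/5.
General solution: y = C₁cos(5x) + C₂sin(5x) + 1/5.


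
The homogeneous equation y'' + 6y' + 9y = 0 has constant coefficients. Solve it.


Characteristic equation: r² + 6r + 9 = 0, i.e. (r + 3)² = 0.
Repeated root r = -3; include an x factor for the second linearly independent solution.
General solution: y = (C₁ + C₂x)e^(-3x).


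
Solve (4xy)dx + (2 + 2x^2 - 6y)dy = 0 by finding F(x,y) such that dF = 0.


Check exactness: ∂M/∂y = 4x and ∂N/∂x = 4x; equal, so the equation is exact.
Integrate M with respect to x (treating y as constant): ∫M dx = 2x^2y + h(y).
Differentiate w.r.t. y and set equal to N: the x-dependent terms already match, leaving h'(y) = 2 - 6y. Integrate: h(y) = 2y - 3y^2.
So F(x,y) = 2y + 2x^2y - 3y^2.
General solution: 2y + 2x^2y - 3y^2 = C.


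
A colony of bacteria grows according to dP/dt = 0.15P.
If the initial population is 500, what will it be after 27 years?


The ODE dP/dt = 0.15P has solution P(t) = P(0)e^(0.15t).
Substitute P(0) = 500 and t = 27: P(27) = 500 e^(4.05) ≈ 28699.


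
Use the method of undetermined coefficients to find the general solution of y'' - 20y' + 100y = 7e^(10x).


Characteristic polynomial (r - 10)² = 0; repeated root r = 10.
y_h = (C₁ + C₂x)e^(10x). Forcing matches the repeated root (resonance), so try y_p = Ax² e^(10x).
Substitute and solve for A: 2A = 7, so A = 7/2.
General solution: y = (C₁ + C₂x + (7/2)x²)e^(10x).


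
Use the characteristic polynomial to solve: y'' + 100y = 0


Characteristic equation: r² + 100 = 0.
Discriminant is negative; roots r = 0 ± 10i (complex conjugate pair).
General solution uses e^(α x)(C₁ cos(β x) + C₂ sin(β x)): y = C₁cos(10x) + C₂sin(10x).


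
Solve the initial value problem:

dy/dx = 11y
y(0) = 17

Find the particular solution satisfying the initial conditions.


General solution of y' = 11y is y = Ce^(11x).
Apply y(0) = 17: C = 17.
Particular solution: y = 17e^(11x).


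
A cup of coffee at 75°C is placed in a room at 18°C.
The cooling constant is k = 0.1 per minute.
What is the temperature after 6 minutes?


Newton's law: dT/dt = -k(T - T_a) has solution T(t) = T_a + (T₀ - T_a)e^(-kt).
Plug in T_a = 18, T₀ = 75, k = 0.1, t = 6: T(6) = 18 + (57)e^(-0.60) ≈ 49.3°C.


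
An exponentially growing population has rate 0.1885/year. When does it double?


Exponential growth: P(t) = P₀ e^(0.1885t). Set P(t)/P₀ = 2: e^(0.1885t) = 2.
Solve: t = ln(2)/0.1885 ≈ 3.68 years.


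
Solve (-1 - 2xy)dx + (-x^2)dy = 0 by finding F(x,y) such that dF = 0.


Check exactness: ∂M/∂y = -2x and ∂N/∂x = -2x; equal, so the equation is exact.
Integrate M with respect to x (treating y as constant): ∫M dx = -x - x^2y + h(y).
Differentiate w.r.t. y and set equal to N: all terms match, so h'(y) = 0 and h is a constant absorbed into C.
General solution: -x - x^2y = C.


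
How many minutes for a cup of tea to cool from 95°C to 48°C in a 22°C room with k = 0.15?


From T(t) = T_a + (T₀ - T_a)e^(-kt), set T(t) = 48:
(48 - 22) / (95 - 22) = e^(-0.15t), so t = -ln(0.356)/0.15 ≈ 6.9 minutes.


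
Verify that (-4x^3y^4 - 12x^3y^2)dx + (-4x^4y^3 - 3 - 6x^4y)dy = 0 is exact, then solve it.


Check exactness: ∂M/∂y = -16x^3y^3 - 24x^3y and ∂N/∂x = -16x^3y^3 - 24x^3y; equal, so the equation is exact.
Integrate M with respect to x (treating y as constant): ∫M dx = -x^4y^4 - 3x^4y^2 + h(y).
Differentiate w.r.t. y and set equal to N: the x-dependent terms already match, leaving h'(y) = -3. Integrate: h(y) = -3y.
So F(x,y) = -x^4y^4 - 3y - 3x^4y^2.
General solution: -x^4y^4 - 3y - 3x^4y^2 = C.


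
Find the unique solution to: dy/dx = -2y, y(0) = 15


General solution of y' = -2y is y = Ce^(-2x).
Apply y(0) = 15: C = 15.
Particular solution: y = 15e^(-2x).


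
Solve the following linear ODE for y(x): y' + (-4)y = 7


P(x) = -4 ⇒ μ = e^(-4x).
(μ y)' = 7e^(-4x) ⇒ μ y = -(7/4)e^(-4x) + C.
Divide by μ: y = -7/4 + Ce^(4x).


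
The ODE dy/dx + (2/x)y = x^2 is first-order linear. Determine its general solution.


P(x) = 2/x ⇒ μ = x^2.
(x^2 y)' = x^4 ⇒ x^2 y = x^5/(5) + C.
Solve for y: y = (1/5)x^3 + C/x^2.


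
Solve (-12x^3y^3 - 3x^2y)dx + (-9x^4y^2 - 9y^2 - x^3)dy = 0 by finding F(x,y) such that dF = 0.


Check exactness: ∂M/∂y = -36x^3y^2 - 3x^2 and ∂N/∂x = -36x^3y^2 - 3x^2; equal, so the equation is exact.
Integrate M with respect to x (treating y as constant): ∫M dx = -3x^4y^3 - x^3y + h(y).
Differentiate w.r.t. y and set equal to N: the x-dependent terms already match, leaving h'(y) = -9y^2. Integrate: h(y) = -3y^3.
So F(x,y) = -3x^4y^3 - 3y^3 - x^3y.
General solution: -3x^4y^3 - 3y^3 - x^3y = C.


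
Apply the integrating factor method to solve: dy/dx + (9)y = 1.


P(x) = 9, Q(x) = 1; integrating factor μ = e^(9x).
(μ y)' = e^(9x) ⇒ μ y = (1/9)e^(9x) + C.
Divide by μ: y = 1/9 + Ce^(-9x).


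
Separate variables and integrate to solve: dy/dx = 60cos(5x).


g(y) = 1, so integrate directly: y = ∫ 60cos(5x) dx = 12sin(5x) + C.


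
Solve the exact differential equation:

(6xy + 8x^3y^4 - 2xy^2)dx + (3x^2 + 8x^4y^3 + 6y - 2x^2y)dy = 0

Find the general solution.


Check exactness: ∂M/∂y = 6x + 32x^3y^3 - 4xy and ∂N/∂x = 6x + 32x^3y^3 - 4xy; equal, so the equation is exact.
Integrate M with respect to x (treating y as constant): ∫M dx = 3x^2y + 2x^4y^4 - x^2y^2 + h(y).
Differentiate w.r.t. y and set equal to N: the x-dependent terms already match, leaving h'(y) = 6y. Integrate: h(y) = 3y^2.
So F(x,y) = 3x^2y + 2x^4y^4 + 3y^2 - x^2y^2.
General solution: 3x^2y + 2x^4y^4 + 3y^2 - x^2y^2 = C.


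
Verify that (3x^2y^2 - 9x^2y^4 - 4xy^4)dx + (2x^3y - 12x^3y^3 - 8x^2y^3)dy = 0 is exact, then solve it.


Check exactness: ∂M/∂y = 6x^2y - 36x^2y^3 - 16xy^3 and ∂N/∂x = 6x^2y - 36x^2y^3 - 16xy^3; equal, so the equation is exact.
Integrate M with respect to x (treating y as constant): ∫M dx = x^3y^2 - 3x^3y^4 - 2x^2y^4 + h(y).
Differentiate w.r.t. y and set equal to N: all terms match, so h'(y) = 0 and h is a constant absorbed into C.
General solution: x^3y^2 - 3x^3y^4 - 2x^2y^4 = C.


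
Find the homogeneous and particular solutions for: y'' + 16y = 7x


Homogeneous: r² + 16 = 0 ⇒ r = ±4i, y_h = C₁cos(4x) + C₂sin(4x).
Polynomial forcing; try y_p = Ax + B. Then y_p'' + 16 y_p = 16(Ax + B) = 7x, so B = 0 and A = 7/16.
General solution: y = C₁cos(4x) + C₂sin(4x) + (7/16)x.


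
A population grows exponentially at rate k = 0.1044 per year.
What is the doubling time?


Exponential growth: P(t) = P₀ e^(0.1044t). Set P(t)/P₀ = 2: e^(0.1044t) = 2.
Solve: t = ln(2)/0.1044 ≈ 6.64 years.


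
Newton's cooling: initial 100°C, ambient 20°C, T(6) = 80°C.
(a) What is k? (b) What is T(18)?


Newton's law: T(t) = T_a + (T₀ - T_a)e^(-kt).
(a) Use T(6) = 80: (80 - 20)/(100 - 20) = e^(-k·6), so k = -ln(0.750)/6 ≈ 0.0479.
(b) Apply k to t = 18: T(18) = 20 + (80)e^(-0.863) ≈ 53.8°C.


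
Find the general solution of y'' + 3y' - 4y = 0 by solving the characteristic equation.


Characteristic equation: r² + 3r - 4 = 0.
Factor: (r + 4)(r - 1) = 0 ⇒ r = -4, 1 (distinct real).
General solution: y = C₁e^(-4x) + C₂e^(x).


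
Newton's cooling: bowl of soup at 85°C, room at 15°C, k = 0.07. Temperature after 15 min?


Newton's law: dT/dt = -k(T - T_a) has solution T(t) = T_a + (T₀ - T_a)e^(-kt).
Plug in T_a = 15, T₀ = 85, k = 0.07, t = 15: T(15) = 15 + (70)e^(-1.05) ≈ 39.5°C.


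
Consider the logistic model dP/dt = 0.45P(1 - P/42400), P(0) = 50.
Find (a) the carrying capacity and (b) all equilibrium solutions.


Logistic ODE dP/dt = 0.45P(1 - P/42400) has equilibria where dP/dt = 0, i.e. P = 0 or P = 42400.
The coefficient (1 - P/K) = 0 when P = K, identifying K = 42400 as the carrying capacity.
(a) K = 42400; (b) equilibria P = 0 and P = 42400.


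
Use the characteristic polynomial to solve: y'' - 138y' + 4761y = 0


Characteristic equation: r² - 138r + 4761 = 0, i.e. (r - 69)² = 0.
Repeated root r = 69; include an x factor for the second linearly independent solution.
General solution: y = (C₁ + C₂x)e^(69x).


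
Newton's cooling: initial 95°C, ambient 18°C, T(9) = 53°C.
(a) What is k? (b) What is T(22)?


Newton's law: T(t) = T_a + (T₀ - T_a)e^(-kt).
(a) Use T(9) = 53: (53 - 18)/(95 - 18) = e^(-k·9), so k = -ln(0.455)/9 ≈ 0.0876.
(b) Apply k to t = 22: T(22) = 18 + (77)e^(-1.927) ≈ 29.2°C.


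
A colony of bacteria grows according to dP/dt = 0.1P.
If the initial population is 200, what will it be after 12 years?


The ODE dP/dt = 0.1P has solution P(t) = P(0)e^(0.1t).
Substitute P(0) = 200 and t = 12: P(12) = 200 e^(1.20) ≈ 664.


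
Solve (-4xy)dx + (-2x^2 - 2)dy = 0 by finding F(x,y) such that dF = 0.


Check exactness: ∂M/∂y = -4x and ∂N/∂x = -4x; equal, so the equation is exact.
Integrate M with respect to x (treating y as constant): ∫M dx = -2x^2y + h(y).
Differentiate w.r.t. y and set equal to N: the x-dependent terms already match, leaving h'(y) = -2. Integrate: h(y) = -2y.
So F(x,y) = -2x^2y - 2y.
General solution: -2x^2y - 2y = C.


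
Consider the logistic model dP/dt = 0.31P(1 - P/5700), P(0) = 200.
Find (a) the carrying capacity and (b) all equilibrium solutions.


Logistic ODE dP/dt = 0.31P(1 - P/5700) has equilibria where dP/dt = 0, i.e. P = 0 or P = 5700.
The coefficient (1 - P/K) = 0 when P = K, identifying K = 5700 as the carrying capacity.
(a) K = 5700; (b) equilibria P = 0 and P = 5700.


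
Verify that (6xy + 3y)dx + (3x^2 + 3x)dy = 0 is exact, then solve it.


Check exactness: ∂M/∂y = 6x + 3 and ∂N/∂x = 6x + 3; equal, so the equation is exact.
Integrate M with respect to x (treating y as constant): ∫M dx = 3x^2y + 3xy + h(y).
Differentiate w.r.t. y and set equal to N: all terms match, so h'(y) = 0 and h is a constant absorbed into C.
General solution: 3x^2y + 3xy = C.


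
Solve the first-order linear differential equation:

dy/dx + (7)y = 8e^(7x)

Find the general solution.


P(x) = 7 ⇒ μ = e^(7x).
(μ y)' = 8e^(14x) ⇒ μ y = (8/14)e^(14x) + C.
Divide by μ: y = (4/7)e^(7x) + Ce^(-7x).


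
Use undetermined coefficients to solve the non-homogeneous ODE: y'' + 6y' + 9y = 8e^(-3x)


Characteristic polynomial (r + 3)² = 0; repeated root r = -3.
y_h = (C₁ + C₂x)e^(-3x). Forcing matches the repeated root (resonance), so try y_p = Ax² e^(-3x).
Substitute and solve for A: 2A = 8, so A = 4.
General solution: y = (C₁ + C₂x + 4x²)e^(-3x).


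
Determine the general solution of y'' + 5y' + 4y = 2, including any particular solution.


Characteristic roots of r² + 5r + 4 = 0 are -4, -1.
y_h = C₁e^(-4x) + C₂e^(-x).
Constant forcing; try y_p = A. Then 4A = 2 ⇒ A = 1/2.
General solution: y = C₁e^(-4x) + C₂e^(-x) + 1/2.


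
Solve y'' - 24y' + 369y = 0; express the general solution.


Characteristic equation: r² - 24r + 369 = 0.
Discriminant is negative; roots r = 12 ± 15i (complex conjugate pair).
General solution uses e^(α x)(C₁ cos(β x) + C₂ sin(β x)): y = e^(12x)(C₁cos(15x) + C₂sin(15x)).


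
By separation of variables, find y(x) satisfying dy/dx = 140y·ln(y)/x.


Separate: dy/[y ln(y)] = 140 dx/x.
Substitute u = ln(y): du/u = 140 dx/x.
Integrate: ln|ln(y)| = 140ln|x| + C₀, hence ln(y) = C·x^140.


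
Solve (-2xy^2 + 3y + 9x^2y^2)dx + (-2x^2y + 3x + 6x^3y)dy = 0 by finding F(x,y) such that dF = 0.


Check exactness: ∂M/∂y = -4xy + 3 + 18x^2y and ∂N/∂x = -4xy + 3 + 18x^2y; equal, so the equation is exact.
Integrate M with respect to x (treating y as constant): ∫M dx = -x^2y^2 + 3xy + 3x^3y^2 + h(y).
Differentiate w.r.t. y and set equal to N: all terms match, so h'(y) = 0 and h is a constant absorbed into C.
General solution: -x^2y^2 + 3xy + 3x^3y^2 = C.


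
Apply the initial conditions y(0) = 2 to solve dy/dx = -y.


General solution of y' = -y is y = Ce^(-x).
Apply y(0) = 2: C = 2.
Particular solution: y = 2e^(-x).


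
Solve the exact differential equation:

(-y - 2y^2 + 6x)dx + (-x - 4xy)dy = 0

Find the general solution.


Check exactness: ∂M/∂y = -1 - 4y and ∂N/∂x = -1 - 4y; equal, so the equation is exact.
Integrate M with respect to x (treating y as constant): ∫M dx = -xy - 2xy^2 + 3x^2 + h(y).
Differentiate w.r.t. y and set equal to N: all terms match, so h'(y) = 0 and h is a constant absorbed into C.
General solution: -xy - 2xy^2 + 3x^2 = C.


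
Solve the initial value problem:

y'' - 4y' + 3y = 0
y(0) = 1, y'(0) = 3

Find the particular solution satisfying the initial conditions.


Characteristic roots of r² - 4r + 3 = 0 are 3, 1.
General solution y = c₁ e^(3x) + c₂ e^(x).
Apply y(0) = 1: c₁ + c₂ = 1. Apply y'(0) = 3: 3 c₁ + 1 c₂ = 3.
Solve: c₁ = 1, c₂ = 0.
Particular solution: y = e^(3x) + 0e^(x).


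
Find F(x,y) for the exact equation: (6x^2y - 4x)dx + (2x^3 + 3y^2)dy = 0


Check exactness: ∂M/∂y = 6x^2 and ∂N/∂x = 6x^2; equal, so the equation is exact.
Integrate M with respect to x (treating y as constant): ∫M dx = 2x^3y - 2x^2 + h(y).
Differentiate w.r.t. y and set equal to N: the x-dependent terms already match, leaving h'(y) = 3y^2. Integrate: h(y) = y^3.
So F(x,y) = 2x^3y + y^3 - 2x^2.
General solution: 2x^3y + y^3 - 2x^2 = C.


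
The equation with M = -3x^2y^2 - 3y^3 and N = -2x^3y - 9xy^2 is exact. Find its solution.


Check exactness: ∂M/∂y = -6x^2y - 9y^2 and ∂N/∂x = -6x^2y - 9y^2; equal, so the equation is exact.
Integrate M with respect to x (treating y as constant): ∫M dx = -x^3y^2 - 3xy^3 + h(y).
Differentiate w.r.t. y and set equal to N: all terms match, so h'(y) = 0 and h is a constant absorbed into C.
General solution: -x^3y^2 - 3xy^3 = C.


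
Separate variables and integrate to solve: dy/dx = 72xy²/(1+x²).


Separate: dy/y² = 72x/(1+x²) dx.
Integrate LHS: ∫ dy/y² = -1/y.
Integrate RHS via u = 1+x²: 36ln(1+x²) + C.
Result: -1/y = 36ln(1+x²) + C.


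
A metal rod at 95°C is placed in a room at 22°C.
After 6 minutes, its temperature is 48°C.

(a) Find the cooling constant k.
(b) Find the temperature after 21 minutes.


Newton's law: T(t) = T_a + (T₀ - T_a)e^(-kt).
(a) Use T(6) = 48: (48 - 22)/(95 - 22) = e^(-k·6), so k = -ln(0.356)/6 ≈ 0.1721.
(b) Apply k to t = 21: T(21) = 22 + (73)e^(-3.613) ≈ 24.0°C.


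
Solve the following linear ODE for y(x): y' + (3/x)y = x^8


P(x) = 3/x ⇒ μ = x^3.
(x^3 y)' = x^3·x^8 = x^11.
Integrate: x^3 y = x^12/(12) + C.
Solve for y: y = (1/12)x^9 + C/x^3.


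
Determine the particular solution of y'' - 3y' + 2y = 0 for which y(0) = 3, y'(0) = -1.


Characteristic roots of r² - 3r + 2 = 0 are 2, 1.
General solution y = c₁ e^(2x) + c₂ e^(x).
Apply y(0) = 3: c₁ + c₂ = 3. Apply y'(0) = -1: 2 c₁ + 1 c₂ = -1.
Solve: c₁ = -4, c₂ = 7.
Particular solution: y = -4e^(2x) + 7e^(x).


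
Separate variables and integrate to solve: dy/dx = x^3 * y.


Separate variables: dy/y = x^3 dx.
Integrate: ln|y| = (1/4)x^4 + C₀.
Exponentiate: y = Ce^((1/4)x^4).


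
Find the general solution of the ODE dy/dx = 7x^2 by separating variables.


Integrate both sides with respect to x: y = ∫ 7x^2 dx = (7/3)x^3 + C.


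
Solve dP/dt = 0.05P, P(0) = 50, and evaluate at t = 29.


The ODE dP/dt = 0.05P has solution P(t) = P(0)e^(0.05t).
Substitute P(0) = 50 and t = 29: P(29) = 50 e^(1.45) ≈ 213.


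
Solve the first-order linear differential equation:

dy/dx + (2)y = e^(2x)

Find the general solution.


P(x) = 2 ⇒ μ = e^(2x).
(μ y)' = e^(4x) ⇒ μ y = e^(4x)/4 + C.
Divide by μ: y = (1/4)e^(2x) + Ce^(-2x).


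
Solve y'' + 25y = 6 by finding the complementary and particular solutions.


Homogeneous part: r² + 25 = 0 ⇒ r = ±5i, so y_h = C₁cos(5x) + C₂sin(5x).
Try constant y_p = A; plug in: 25A = 6 ⇒ A = 6/25.
General solution: y = C₁cos(5x) + C₂sin(5x) + 6/25.


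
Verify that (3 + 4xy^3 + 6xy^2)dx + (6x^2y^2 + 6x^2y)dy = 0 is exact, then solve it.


Check exactness: ∂M/∂y = 12xy^2 + 12xy and ∂N/∂x = 12xy^2 + 12xy; equal, so the equation is exact.
Integrate M with respect to x (treating y as constant): ∫M dx = 3x + 2x^2y^3 + 3x^2y^2 + h(y).
Differentiate w.r.t. y and set equal to N: all terms match, so h'(y) = 0 and h is a constant absorbed into C.
General solution: 3x + 2x^2y^3 + 3x^2y^2 = C.


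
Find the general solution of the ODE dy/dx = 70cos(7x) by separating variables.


g(y) = 1, so integrate directly: y = ∫ 70cos(7x) dx = 10sin(7x) + C.


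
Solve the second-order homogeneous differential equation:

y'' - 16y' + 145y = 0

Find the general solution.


Characteristic equation: r² - 16r + 145 = 0.
Discriminant is negative; roots r = 8 ± 9i (complex conjugate pair).
General solution uses e^(α x)(C₁ cos(β x) + C₂ sin(β x)): y = e^(8x)(C₁cos(9x) + C₂sin(9x)).


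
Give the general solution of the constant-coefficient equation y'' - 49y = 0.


Characteristic equation: r² - 49 = 0.
Factor: (r + 7)(r - 7) = 0 ⇒ r = -7, 7 (distinct real).
General solution: y = C₁e^(-7x) + C₂e^(7x).


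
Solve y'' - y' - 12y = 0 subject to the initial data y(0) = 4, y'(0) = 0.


Characteristic roots of r² - r - 12 = 0 are 4, -3.
General solution y = c₁ e^(4x) + c₂ e^(-3x).
Apply y(0) = 4: c₁ + c₂ = 4. Apply y'(0) = 0: 4 c₁ - 3 c₂ = 0.
Solve: c₁ = 12/7, c₂ = 16/7.
Particular solution: y = (12/7)e^(4x) + (16/7)e^(-3x).


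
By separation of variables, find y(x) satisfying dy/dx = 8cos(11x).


g(y) = 1, so integrate directly: y = ∫ 8cos(11x) dx = (8/11)sin(11x) + C.


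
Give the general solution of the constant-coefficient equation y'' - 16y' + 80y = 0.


Characteristic equation: r² - 16r + 80 = 0.
Discriminant is negative; roots r = 8 ± 4i (complex conjugate pair).
General solution uses e^(α x)(C₁ cos(β x) + C₂ sin(β x)): y = e^(8x)(C₁cos(4x) + C₂sin(4x)).


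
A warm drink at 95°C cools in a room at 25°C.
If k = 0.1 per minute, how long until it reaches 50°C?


From T(t) = T_a + (T₀ - T_a)e^(-kt), set T(t) = 50:
(50 - 25) / (95 - 25) = e^(-0.1t), so t = -ln(0.357)/0.1 ≈ 10.3 minutes.


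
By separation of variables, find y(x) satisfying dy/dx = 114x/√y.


Separate: √y dy = 114x dx.
Integrate: (2/3)y^(3/2) = 57x² + C.


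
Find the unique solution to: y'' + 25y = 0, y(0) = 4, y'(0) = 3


Characteristic roots of r² + 25 = 0 are ±5i, so y = C₁cos(5x) + C₂sin(5x).
Apply y(0) = 4: C₁ = 4. Differentiate and apply y'(0) = 3: 5·C₂ = 3, so C₂ = 3/5.
Particular solution: y = 4cos(5x) + (3/5)sin(5x).


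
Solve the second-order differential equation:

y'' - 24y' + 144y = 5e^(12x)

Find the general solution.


Characteristic polynomial (r - 12)² = 0; repeated root r = 12.
y_h = (C₁ + C₂x)e^(12x). Forcing matches the repeated root (resonance), so try y_p = Ax² e^(12x).
Substitute and solve for A: 2A = 5, so A = 5/2.
General solution: y = (C₁ + C₂x + (5/2)x²)e^(12x).


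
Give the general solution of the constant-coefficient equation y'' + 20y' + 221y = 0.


Characteristic equation: r² + 20r + 221 = 0.
Discriminant is negative; roots r = -10 ± 11i (complex conjugate pair).
General solution uses e^(α x)(C₁ cos(β x) + C₂ sin(β x)): y = e^(-10x)(C₁cos(11x) + C₂sin(11x)).


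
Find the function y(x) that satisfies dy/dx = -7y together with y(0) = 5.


General solution of y' = -7y is y = Ce^(-7x).
Apply y(0) = 5: C = 5.
Particular solution: y = 5e^(-7x).


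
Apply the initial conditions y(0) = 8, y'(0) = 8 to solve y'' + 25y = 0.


Characteristic roots of r² + 25 = 0 are ±5i, so y = C₁cos(5x) + C₂sin(5x).
Apply y(0) = 8: C₁ = 8. Differentiate and apply y'(0) = 8: 5·C₂ = 8, so C₂ = 8/5.
Particular solution: y = 8cos(5x) + (8/5)sin(5x).


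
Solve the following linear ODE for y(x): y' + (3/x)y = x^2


P(x) = 3/x ⇒ μ = x^3.
(x^3 y)' = x^3·x^2 = x^5.
Integrate: x^3 y = x^6/(6) + C.
Solve for y: y = (1/6)x^3 + C/x^3.


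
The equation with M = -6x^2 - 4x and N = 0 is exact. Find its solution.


Check exactness: ∂M/∂y = 0 and ∂N/∂x = 0; equal, so the equation is exact.
Integrate M with respect to x (treating y as constant): ∫M dx = -2x^3 - 2x^2 + h(y).
Differentiate w.r.t. y and set equal to N: all terms match, so h'(y) = 0 and h is a constant absorbed into C.
General solution: -2x^3 - 2x^2 = C.


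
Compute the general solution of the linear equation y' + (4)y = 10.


P(x) = 4, Q(x) = 10; integrating factor μ = e^(4x).
(μ y)' = 10e^(4x) ⇒ μ y = (5/2)e^(4x) + C.
Divide by μ: y = 5/2 + Ce^(-4x).


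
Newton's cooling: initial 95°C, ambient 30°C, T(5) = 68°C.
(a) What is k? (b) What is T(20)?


Newton's law: T(t) = T_a + (T₀ - T_a)e^(-kt).
(a) Use T(5) = 68: (68 - 30)/(95 - 30) = e^(-k·5), so k = -ln(0.585)/5 ≈ 0.1074.
(b) Apply k to t = 20: T(20) = 30 + (65)e^(-2.147) ≈ 37.6°C.


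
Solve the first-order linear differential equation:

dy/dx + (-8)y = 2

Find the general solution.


P(x) = -8 ⇒ μ = e^(-8x).
(μ y)' = 2e^(-8x) ⇒ μ y = -(1/4)e^(-8x) + C.
Divide by μ: y = -1/4 + Ce^(8x).


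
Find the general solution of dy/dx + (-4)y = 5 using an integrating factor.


P(x) = -4 ⇒ μ = e^(-4x).
(μ y)' = 5e^(-4x) ⇒ μ y = -(5/4)e^(-4x) + C.
Divide by μ: y = -5/4 + Ce^(4x).


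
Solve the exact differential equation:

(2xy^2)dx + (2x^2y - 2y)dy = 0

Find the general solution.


Check exactness: ∂M/∂y = 4xy and ∂N/∂x = 4xy; equal, so the equation is exact.
Integrate M with respect to x (treating y as constant): ∫M dx = x^2y^2 + h(y).
Differentiate w.r.t. y and set equal to N: the x-dependent terms already match, leaving h'(y) = -2y. Integrate: h(y) = -y^2.
So F(x,y) = x^2y^2 - y^2.
General solution: x^2y^2 - y^2 = C.


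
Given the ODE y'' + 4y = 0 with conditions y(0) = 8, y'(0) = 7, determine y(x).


Characteristic roots of r² + 4 = 0 are ±2i, so y = C₁cos(2x) + C₂sin(2x).
Apply y(0) = 8: C₁ = 8. Differentiate and apply y'(0) = 7: 2·C₂ = 7, so C₂ = 7/2.
Particular solution: y = 8cos(2x) + (7/2)sin(2x).


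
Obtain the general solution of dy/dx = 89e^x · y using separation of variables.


Separate variables: dy/y = 89e^x dx.
Integrate: ln|y| = 89e^x + C₀.
Exponentiate: y = Ce^(89e^x).


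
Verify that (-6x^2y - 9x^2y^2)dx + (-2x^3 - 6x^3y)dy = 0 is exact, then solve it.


Check exactness: ∂M/∂y = -6x^2 - 18x^2y and ∂N/∂x = -6x^2 - 18x^2y; equal, so the equation is exact.
Integrate M with respect to x (treating y as constant): ∫M dx = -2x^3y - 3x^3y^2 + h(y).
Differentiate w.r.t. y and set equal to N: all terms match, so h'(y) = 0 and h is a constant absorbed into C.
General solution: -2x^3y - 3x^3y^2 = C.


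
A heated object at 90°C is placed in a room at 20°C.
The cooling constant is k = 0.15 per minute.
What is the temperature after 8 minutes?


Newton's law: dT/dt = -k(T - T_a) has solution T(t) = T_a + (T₀ - T_a)e^(-kt).
Plug in T_a = 20, T₀ = 90, k = 0.15, t = 8: T(8) = 20 + (70)e^(-1.20) ≈ 41.1°C.


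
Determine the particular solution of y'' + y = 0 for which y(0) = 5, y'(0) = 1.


Characteristic roots of r² + 1 = 0 are ±1i, so y = C₁cos(x) + C₂sin(x).
Apply y(0) = 5: C₁ = 5. Differentiate and apply y'(0) = 1: 1·C₂ = 1, so C₂ = 1.
Particular solution: y = 5cos(x) + sin(x).


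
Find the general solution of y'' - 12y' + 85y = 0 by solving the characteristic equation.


Characteristic equation: r² - 12r + 85 = 0.
Discriminant is negative; roots r = 6 ± 7i (complex conjugate pair).
General solution uses e^(α x)(C₁ cos(β x) + C₂ sin(β x)): y = e^(6x)(C₁cos(7x) + C₂sin(7x)).


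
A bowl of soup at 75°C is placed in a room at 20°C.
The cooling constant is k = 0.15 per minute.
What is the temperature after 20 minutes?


Newton's law: dT/dt = -k(T - T_a) has solution T(t) = T_a + (T₀ - T_a)e^(-kt).
Plug in T_a = 20, T₀ = 75, k = 0.15, t = 20: T(20) = 20 + (55)e^(-3.00) ≈ 22.7°C.


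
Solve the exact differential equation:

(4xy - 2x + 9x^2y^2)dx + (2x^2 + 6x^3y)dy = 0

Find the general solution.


Check exactness: ∂M/∂y = 4x + 18x^2y and ∂N/∂x = 4x + 18x^2y; equal, so the equation is exact.
Integrate M with respect to x (treating y as constant): ∫M dx = 2x^2y - x^2 + 3x^3y^2 + h(y).
Differentiate w.r.t. y and set equal to N: all terms match, so h'(y) = 0 and h is a constant absorbed into C.
General solution: 2x^2y - x^2 + 3x^3y^2 = C.


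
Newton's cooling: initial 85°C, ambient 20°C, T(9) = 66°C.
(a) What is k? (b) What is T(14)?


Newton's law: T(t) = T_a + (T₀ - T_a)e^(-kt).
(a) Use T(9) = 66: (66 - 20)/(85 - 20) = e^(-k·9), so k = -ln(0.708)/9 ≈ 0.0384.
(b) Apply k to t = 14: T(14) = 20 + (65)e^(-0.538) ≈ 58.0°C.


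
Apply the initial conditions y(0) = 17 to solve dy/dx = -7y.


General solution of y' = -7y is y = Ce^(-7x).
Apply y(0) = 17: C = 17.
Particular solution: y = 17e^(-7x).


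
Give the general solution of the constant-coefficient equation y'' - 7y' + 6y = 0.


Characteristic equation: r² - 7r + 6 = 0.
Factor: (r - 6)(r - 1) = 0 ⇒ r = 6, 1 (distinct real).
General solution: y = C₁e^(6x) + C₂e^(x).


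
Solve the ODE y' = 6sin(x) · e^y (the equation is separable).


Separate: e^(-y) dy = 6sin(x) dx.
Integrate: -e^(-y) = -6cos(x) + C₀.
Rearrange: e^(-y) = 6cos(x) + C.


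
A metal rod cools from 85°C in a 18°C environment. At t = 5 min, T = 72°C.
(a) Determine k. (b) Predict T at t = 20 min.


Newton's law: T(t) = T_a + (T₀ - T_a)e^(-kt).
(a) Use T(5) = 72: (72 - 18)/(85 - 18) = e^(-k·5), so k = -ln(0.806)/5 ≈ 0.0431.
(b) Apply k to t = 20: T(20) = 18 + (67)e^(-0.863) ≈ 46.3°C.


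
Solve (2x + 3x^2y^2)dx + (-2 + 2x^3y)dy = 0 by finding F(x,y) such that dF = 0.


Check exactness: ∂M/∂y = 6x^2y and ∂N/∂x = 6x^2y; equal, so the equation is exact.
Integrate M with respect to x (treating y as constant): ∫M dx = x^2 + x^3y^2 + h(y).
Differentiate w.r.t. y and set equal to N: the x-dependent terms already match, leaving h'(y) = -2. Integrate: h(y) = -2y.
So F(x,y) = -2y + x^2 + x^3y^2.
General solution: -2y + x^2 + x^3y^2 = C.


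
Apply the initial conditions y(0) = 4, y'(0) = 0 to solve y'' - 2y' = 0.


Characteristic roots of r² - 2r = 0 are 0, 2.
General solution y = c₁ + c₂ e^(2x).
Apply y(0) = 4: c₁ + c₂ = 4. Apply y'(0) = 0: 0 c₁ + 2 c₂ = 0.
Solve: c₁ = 4, c₂ = 0.
Particular solution: y = 4 + 0e^(2x).


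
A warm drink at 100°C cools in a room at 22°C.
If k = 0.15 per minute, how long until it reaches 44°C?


From T(t) = T_a + (T₀ - T_a)e^(-kt), set T(t) = 44:
(44 - 22) / (100 - 22) = e^(-0.15t), so t = -ln(0.282)/0.15 ≈ 8.4 minutes.


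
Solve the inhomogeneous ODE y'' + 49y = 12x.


Homogeneous: r² + 49 = 0 ⇒ r = ±7i, y_h = C₁cos(7x) + C₂sin(7x).
Polynomial forcing; try y_p = Ax + B. Then y_p'' + 49 y_p = 49(Ax + B) = 12x, so B = 0 and A = 12/49.
General solution: y = C₁cos(7x) + C₂sin(7x) + (12/49)x.


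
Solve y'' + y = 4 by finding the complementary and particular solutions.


Homogeneous part: r² + 1 = 0 ⇒ r = ±1i, so y_h = C₁cos(x) + C₂sin(x).
Try constant y_p = A; plug in: 1A = 4 ⇒ A = 4.
General solution: y = C₁cos(x) + C₂sin(x) + 4.


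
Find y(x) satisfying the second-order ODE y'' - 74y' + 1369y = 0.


Characteristic equation: r² - 74r + 1369 = 0, i.e. (r - 37)² = 0.
Repeated root r = 37; include an x factor for the second linearly independent solution.
General solution: y = (C₁ + C₂x)e^(37x).


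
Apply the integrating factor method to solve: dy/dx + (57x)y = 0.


P(x) = 57x ⇒ μ = e^((57/2)x²).
Q(x) = 0 so μ y is constant: y = Ce^(-(57/2)x²).


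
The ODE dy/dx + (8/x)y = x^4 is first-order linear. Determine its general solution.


P(x) = 8/x ⇒ μ = x^8.
(x^8 y)' = x^12 ⇒ x^8 y = x^13/(13) + C.
Solve for y: y = (1/13)x^5 + C/x^8.


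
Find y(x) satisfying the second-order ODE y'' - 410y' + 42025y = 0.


Characteristic equation: r² - 410r + 42025 = 0, i.e. (r - 205)² = 0.
Repeated root r = 205; include an x factor for the second linearly independent solution.
General solution: y = (C₁ + C₂x)e^(205x).


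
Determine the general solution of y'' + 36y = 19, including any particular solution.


Homogeneous part: r² + 36 = 0 ⇒ r = ±6i, so y_h = C₁cos(6x) + C₂sin(6x).
Try constant y_p = A; plug in: 36A = 19 ⇒ A = 19/36.
General solution: y = C₁cos(6x) + C₂sin(6x) + 19/36.


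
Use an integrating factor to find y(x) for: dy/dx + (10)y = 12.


P(x) = 10, Q(x) = 12; integrating factor μ = e^(10x).
(μ y)' = 12e^(10x) ⇒ μ y = (6/5)e^(10x) + C.
Divide by μ: y = 6/5 + Ce^(-10x).


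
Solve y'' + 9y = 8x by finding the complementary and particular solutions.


Homogeneous: r² + 9 = 0 ⇒ r = ±3i, y_h = C₁cos(3x) + C₂sin(3x).
Polynomial forcing; try y_p = Ax + B. Then y_p'' + 9 y_p = 9(Ax + B) = 8x, so B = 0 and A = 8/9.
General solution: y = C₁cos(3x) + C₂sin(3x) + (8/9)x.


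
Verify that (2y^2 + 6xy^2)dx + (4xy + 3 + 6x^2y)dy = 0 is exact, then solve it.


Check exactness: ∂M/∂y = 4y + 12xy and ∂N/∂x = 4y + 12xy; equal, so the equation is exact.
Integrate M with respect to x (treating y as constant): ∫M dx = 2xy^2 + 3x^2y^2 + h(y).
Differentiate w.r.t. y and set equal to N: the x-dependent terms already match, leaving h'(y) = 3. Integrate: h(y) = 3y.
So F(x,y) = 2xy^2 + 3y + 3x^2y^2.
General solution: 2xy^2 + 3y + 3x^2y^2 = C.


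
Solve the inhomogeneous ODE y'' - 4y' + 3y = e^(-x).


Characteristic roots of r² - 4r + 3 = 0 are 3, 1.
y_h = C₁e^(3x) + C₂e^(x).
Forcing exponent -1 is not a characteristic root; try y_p = Ae^(-x).
Substitute: A·(1 + (-4)·-1 + (3)) = A·8 = 1, so A = 1/8.
General solution: y = C₁e^(3x) + C₂e^(x) + (1/8)e^(-x).


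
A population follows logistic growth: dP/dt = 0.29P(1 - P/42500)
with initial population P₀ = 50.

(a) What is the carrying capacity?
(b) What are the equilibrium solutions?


Logistic ODE dP/dt = 0.29P(1 - P/42500) has equilibria where dP/dt = 0, i.e. P = 0 or P = 42500.
The coefficient (1 - P/K) = 0 when P = K, identifying K = 42500 as the carrying capacity.
(a) K = 42500; (b) equilibria P = 0 and P = 42500.


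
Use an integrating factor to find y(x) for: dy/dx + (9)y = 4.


P(x) = 9, Q(x) = 4; integrating factor μ = e^(9x).
(μ y)' = 4e^(9x) ⇒ μ y = (4/9)e^(9x) + C.
Divide by μ: y = 4/9 + Ce^(-9x).


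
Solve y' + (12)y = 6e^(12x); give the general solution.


P(x) = 12 ⇒ μ = e^(12x).
(μ y)' = 6e^(24x) ⇒ μ y = (6/24)e^(24x) + C.
Divide by μ: y = (1/4)e^(12x) + Ce^(-12x).


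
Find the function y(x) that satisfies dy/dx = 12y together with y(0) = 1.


General solution of y' = 12y is y = Ce^(12x).
Apply y(0) = 1: C = 1.
Particular solution: y = e^(12x).


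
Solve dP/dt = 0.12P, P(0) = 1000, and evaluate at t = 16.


The ODE dP/dt = 0.12P has solution P(t) = P(0)e^(0.12t).
Substitute P(0) = 1000 and t = 16: P(16) = 1000 e^(1.92) ≈ 6821.


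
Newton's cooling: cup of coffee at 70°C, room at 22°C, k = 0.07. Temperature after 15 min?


Newton's law: dT/dt = -k(T - T_a) has solution T(t) = T_a + (T₀ - T_a)e^(-kt).
Plug in T_a = 22, T₀ = 70, k = 0.07, t = 15: T(15) = 22 + (48)e^(-1.05) ≈ 38.8°C.


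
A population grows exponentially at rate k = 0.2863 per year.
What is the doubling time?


Exponential growth: P(t) = P₀ e^(0.2863t). Set P(t)/P₀ = 2: e^(0.2863t) = 2.
Solve: t = ln(2)/0.2863 ≈ 2.42 years.


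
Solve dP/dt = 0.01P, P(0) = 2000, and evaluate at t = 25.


The ODE dP/dt = 0.01P has solution P(t) = P(0)e^(0.01t).
Substitute P(0) = 2000 and t = 25: P(25) = 2000 e^(0.25) ≈ 2568.


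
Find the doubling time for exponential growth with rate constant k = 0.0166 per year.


Exponential growth: P(t) = P₀ e^(0.0166t). Set P(t)/P₀ = 2: e^(0.0166t) = 2.
Solve: t = ln(2)/0.0166 ≈ 41.76 years.


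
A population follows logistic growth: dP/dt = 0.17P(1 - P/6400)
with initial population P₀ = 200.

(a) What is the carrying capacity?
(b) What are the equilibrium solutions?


Logistic ODE dP/dt = 0.17P(1 - P/6400) has equilibria where dP/dt = 0, i.e. P = 0 or P = 6400.
The coefficient (1 - P/K) = 0 when P = K, identifying K = 6400 as the carrying capacity.
(a) K = 6400; (b) equilibria P = 0 and P = 6400.


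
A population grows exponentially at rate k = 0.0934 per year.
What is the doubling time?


Exponential growth: P(t) = P₀ e^(0.0934t). Set P(t)/P₀ = 2: e^(0.0934t) = 2.
Solve: t = ln(2)/0.0934 ≈ 7.42 years.


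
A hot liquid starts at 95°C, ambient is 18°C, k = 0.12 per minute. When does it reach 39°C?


From T(t) = T_a + (T₀ - T_a)e^(-kt), set T(t) = 39:
(39 - 18) / (95 - 18) = e^(-0.12t), so t = -ln(0.273)/0.12 ≈ 10.8 minutes.


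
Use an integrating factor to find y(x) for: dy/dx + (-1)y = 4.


P(x) = -1 ⇒ μ = e^(-x).
(μ y)' = 4e^(-x) ⇒ μ y = -4e^(-x) + C.
Divide by μ: y = -4 + Ce^(x).


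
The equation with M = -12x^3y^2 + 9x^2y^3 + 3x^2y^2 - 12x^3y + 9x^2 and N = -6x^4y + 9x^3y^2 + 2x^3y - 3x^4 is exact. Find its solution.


Check exactness: ∂M/∂y = -24x^3y + 27x^2y^2 + 6x^2y - 12x^3 and ∂N/∂x = -24x^3y + 27x^2y^2 + 6x^2y - 12x^3; equal, so the equation is exact.
Integrate M with respect to x (treating y as constant): ∫M dx = -3x^4y^2 + 3x^3y^3 + x^3y^2 - 3x^4y + 3x^3 + h(y).
Differentiate w.r.t. y and set equal to N: all terms match, so h'(y) = 0 and h is a constant absorbed into C.
General solution: -3x^4y^2 + 3x^3y^3 + x^3y^2 - 3x^4y + 3x^3 = C.


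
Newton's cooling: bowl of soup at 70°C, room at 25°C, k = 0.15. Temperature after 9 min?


Newton's law: dT/dt = -k(T - T_a) has solution T(t) = T_a + (T₀ - T_a)e^(-kt).
Plug in T_a = 25, T₀ = 70, k = 0.15, t = 9: T(9) = 25 + (45)e^(-1.35) ≈ 36.7°C.


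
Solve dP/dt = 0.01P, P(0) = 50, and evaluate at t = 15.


The ODE dP/dt = 0.01P has solution P(t) = P(0)e^(0.01t).
Substitute P(0) = 50 and t = 15: P(15) = 50 e^(0.15) ≈ 58.


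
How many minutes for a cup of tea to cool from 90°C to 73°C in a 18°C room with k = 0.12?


From T(t) = T_a + (T₀ - T_a)e^(-kt), set T(t) = 73:
(73 - 18) / (90 - 18) = e^(-0.12t), so t = -ln(0.764)/0.12 ≈ 2.2 minutes.


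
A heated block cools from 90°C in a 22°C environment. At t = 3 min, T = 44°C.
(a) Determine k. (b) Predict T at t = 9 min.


Newton's law: T(t) = T_a + (T₀ - T_a)e^(-kt).
(a) Use T(3) = 44: (44 - 22)/(90 - 22) = e^(-k·3), so k = -ln(0.324)/3 ≈ 0.3762.
(b) Apply k to t = 9: T(9) = 22 + (68)e^(-3.385) ≈ 24.3°C.


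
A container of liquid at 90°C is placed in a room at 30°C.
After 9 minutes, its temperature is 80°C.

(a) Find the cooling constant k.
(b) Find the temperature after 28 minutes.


Newton's law: T(t) = T_a + (T₀ - T_a)e^(-kt).
(a) Use T(9) = 80: (80 - 30)/(90 - 30) = e^(-k·9), so k = -ln(0.833)/9 ≈ 0.0203.
(b) Apply k to t = 28: T(28) = 30 + (60)e^(-0.567) ≈ 64.0°C.


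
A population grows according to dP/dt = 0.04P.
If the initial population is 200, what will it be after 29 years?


The ODE dP/dt = 0.04P has solution P(t) = P(0)e^(0.04t).
Substitute P(0) = 200 and t = 29: P(29) = 200 e^(1.16) ≈ 638.


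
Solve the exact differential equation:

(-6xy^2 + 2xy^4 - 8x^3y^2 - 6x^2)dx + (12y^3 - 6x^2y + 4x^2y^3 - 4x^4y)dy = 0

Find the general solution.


Check exactness: ∂M/∂y = -12xy + 8xy^3 - 16x^3y and ∂N/∂x = -12xy + 8xy^3 - 16x^3y; equal, so the equation is exact.
Integrate M with respect to x (treating y as constant): ∫M dx = -3x^2y^2 + x^2y^4 - 2x^4y^2 - 2x^3 + h(y).
Differentiate w.r.t. y and set equal to N: the x-dependent terms already match, leaving h'(y) = 12y^3. Integrate: h(y) = 3y^4.
So F(x,y) = 3y^4 - 3x^2y^2 + x^2y^4 - 2x^4y^2 - 2x^3.
General solution: 3y^4 - 3x^2y^2 + x^2y^4 - 2x^4y^2 - 2x^3 = C.


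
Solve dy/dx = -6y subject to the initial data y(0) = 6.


General solution of y' = -6y is y = Ce^(-6x).
Apply y(0) = 6: C = 6.
Particular solution: y = 6e^(-6x).


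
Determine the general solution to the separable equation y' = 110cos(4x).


g(y) = 1, so integrate directly: y = ∫ 110cos(4x) dx = (55/2)sin(4x) + C.


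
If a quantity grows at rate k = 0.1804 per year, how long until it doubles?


Exponential growth: P(t) = P₀ e^(0.1804t). Set P(t)/P₀ = 2: e^(0.1804t) = 2.
Solve: t = ln(2)/0.1804 ≈ 3.84 years.
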